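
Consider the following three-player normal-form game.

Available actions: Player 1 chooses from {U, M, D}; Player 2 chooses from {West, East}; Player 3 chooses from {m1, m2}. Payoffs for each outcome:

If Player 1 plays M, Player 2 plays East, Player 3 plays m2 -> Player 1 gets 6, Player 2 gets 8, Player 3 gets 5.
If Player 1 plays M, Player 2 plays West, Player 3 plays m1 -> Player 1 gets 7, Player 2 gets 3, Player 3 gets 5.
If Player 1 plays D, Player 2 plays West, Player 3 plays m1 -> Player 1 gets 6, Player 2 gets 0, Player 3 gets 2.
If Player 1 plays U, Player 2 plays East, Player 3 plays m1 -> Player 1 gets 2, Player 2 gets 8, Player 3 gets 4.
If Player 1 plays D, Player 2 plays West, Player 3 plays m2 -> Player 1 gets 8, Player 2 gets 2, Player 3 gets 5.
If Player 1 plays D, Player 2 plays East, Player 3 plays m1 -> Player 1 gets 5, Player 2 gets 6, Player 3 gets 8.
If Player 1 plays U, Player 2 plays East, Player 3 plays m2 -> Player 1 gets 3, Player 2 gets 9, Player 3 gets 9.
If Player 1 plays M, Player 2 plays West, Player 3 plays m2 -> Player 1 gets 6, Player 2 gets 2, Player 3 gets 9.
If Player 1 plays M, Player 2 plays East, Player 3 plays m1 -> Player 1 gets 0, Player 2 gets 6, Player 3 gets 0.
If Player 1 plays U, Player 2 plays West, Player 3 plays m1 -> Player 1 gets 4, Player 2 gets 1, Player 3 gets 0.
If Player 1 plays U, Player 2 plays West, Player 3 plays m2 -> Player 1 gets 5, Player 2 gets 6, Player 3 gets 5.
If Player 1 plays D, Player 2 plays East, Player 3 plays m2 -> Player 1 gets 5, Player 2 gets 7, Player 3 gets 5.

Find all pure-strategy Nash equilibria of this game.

For each player, find the best response to each opponent profile; mutual best responses are the pure NE.
Player 1 against (West, m1): payoffs 4, 7, 6 → best response M.
Player 1 against (West, m2): payoffs 5, 6, 8 → best response D.
Player 1 against (East, m1): payoffs 2, 0, 5 → best response D.
Player 1 against (East, m2): payoffs 3, 6, 5 → best response M.
Player 2 against (U, m1): payoffs 1, 8 → best response East.
Player 2 against (U, m2): payoffs 6, 9 → best response East.
Player 2 against (M, m1): payoffs 3, 6 → best response East.
Player 2 against (M, m2): payoffs 2, 8 → best response East.
Player 2 against (D, m1): payoffs 0, 6 → best response East.
Player 2 against (D, m2): payoffs 2, 7 → best response East.
Player 3 against (U, West): payoffs 0, 5 → best response m2.
Player 3 against (U, East): payoffs 4, 9 → best response m2.
Player 3 against (M, West): payoffs 5, 9 → best response m2.
Player 3 against (M, East): payoffs 0, 5 → best response m2.
Player 3 against (D, West): payoffs 2, 5 → best response m2.
Player 3 against (D, East): payoffs 8, 5 → best response m1.
Mutual best responses: (M, East, m2); (D, East, m1).

(M, East, m2), (D, East, m1)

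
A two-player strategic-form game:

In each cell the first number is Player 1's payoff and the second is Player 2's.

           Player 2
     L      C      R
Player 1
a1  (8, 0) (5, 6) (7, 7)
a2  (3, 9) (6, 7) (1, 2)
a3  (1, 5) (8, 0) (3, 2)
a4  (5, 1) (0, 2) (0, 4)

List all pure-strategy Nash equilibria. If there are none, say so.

The unique pure-strategy Nash equilibrium is (a1, R).

(a1, L): Player 2 can switch to C (0 → 6). Not NE.
(a1, C): Player 1 can switch to a2 (5 → 6). Not NE.
(a1, R): Player 1 gets 7, best alternative 3; Player 2 gets 7, best alternative 6. No profitable deviation — NE.
(a2, L): Player 1 can switch to a1 (3 → 8). Not NE.
(a2, C): Player 1 can switch to a3 (6 → 8). Not NE.
(a2, R): Player 1 can switch to a1 (1 → 7). Not NE.
(a3, L): Player 1 can switch to a1 (1 → 8). Not NE.
(a3, C): Player 2 can switch to L (0 → 5). Not NE.
(a3, R): Player 1 can switch to a1 (3 → 7). Not NE.
(a4, L): Player 1 can switch to a1 (5 → 8). Not NE.
(a4, C): Player 1 can switch to a1 (0 → 5). Not NE.
(a4, R): Player 1 can switch to a1 (0 → 7). Not NE.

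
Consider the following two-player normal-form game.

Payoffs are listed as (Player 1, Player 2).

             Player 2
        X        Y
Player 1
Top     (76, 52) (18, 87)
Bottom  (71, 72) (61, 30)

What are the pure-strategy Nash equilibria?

No pure-strategy Nash equilibrium.

(Top, X): Player 2 can switch to Y (52 → 87). Not NE.
(Top, Y): Player 1 can switch to Bottom (18 → 61). Not NE.
(Bottom, X): Player 1 can switch to Top (71 → 76). Not NE.
(Bottom, Y): Player 2 can switch to X (30 → 72). Not NE.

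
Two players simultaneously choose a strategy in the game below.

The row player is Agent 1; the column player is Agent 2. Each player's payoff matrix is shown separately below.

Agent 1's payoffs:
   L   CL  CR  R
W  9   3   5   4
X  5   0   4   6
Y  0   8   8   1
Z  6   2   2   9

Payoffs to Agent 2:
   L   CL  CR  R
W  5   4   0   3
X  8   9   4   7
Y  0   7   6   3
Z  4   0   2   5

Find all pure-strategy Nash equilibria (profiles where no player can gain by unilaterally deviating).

Pure-strategy Nash equilibria: (W, L); (Y, CL); (Z, R)

Agent 1 against L: payoffs 9, 5, 0, 6 → best response W.
Agent 1 against CL: payoffs 3, 0, 8, 2 → best response Y.
Agent 1 against CR: payoffs 5, 4, 8, 2 → best response Y.
Agent 1 against R: payoffs 4, 6, 1, 9 → best response Z.
Agent 2 against W: payoffs 5, 4, 0, 3 → best response L.
Agent 2 against X: payoffs 8, 9, 4, 7 → best response CL.
Agent 2 against Y: payoffs 0, 7, 6, 3 → best response CL.
Agent 2 against Z: payoffs 4, 0, 2, 5 → best response R.
Mutual best responses: (W, L); (Y, CL); (Z, R).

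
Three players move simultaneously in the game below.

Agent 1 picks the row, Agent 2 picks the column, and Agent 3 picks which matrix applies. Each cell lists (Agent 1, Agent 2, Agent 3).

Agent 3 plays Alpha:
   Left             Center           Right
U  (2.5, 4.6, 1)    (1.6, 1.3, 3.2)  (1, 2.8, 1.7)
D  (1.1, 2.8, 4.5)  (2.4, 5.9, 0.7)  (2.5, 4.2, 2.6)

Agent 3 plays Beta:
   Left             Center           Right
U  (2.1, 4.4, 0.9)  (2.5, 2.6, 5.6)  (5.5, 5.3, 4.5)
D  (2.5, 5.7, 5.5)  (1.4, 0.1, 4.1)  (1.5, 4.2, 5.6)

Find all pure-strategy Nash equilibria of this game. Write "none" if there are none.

(U, Left, Alpha), (U, Right, Beta), (D, Left, Beta)

Agent 1 against (Left, Alpha): payoffs 2.5, 1.1 → best response U.
Agent 1 against (Left, Beta): payoffs 2.1, 2.5 → best response D.
Agent 1 against (Center, Alpha): payoffs 1.6, 2.4 → best response D.
Agent 1 against (Center, Beta): payoffs 2.5, 1.4 → best response U.
Agent 1 against (Right, Alpha): payoffs 1, 2.5 → best response D.
Agent 1 against (Right, Beta): payoffs 5.5, 1.5 → best response U.
Agent 2 against (U, Alpha): payoffs 4.6, 1.3, 2.8 → best response Left.
Agent 2 against (U, Beta): payoffs 4.4, 2.6, 5.3 → best response Right.
Agent 2 against (D, Alpha): payoffs 2.8, 5.9, 4.2 → best response Center.
Agent 2 against (D, Beta): payoffs 5.7, 0.1, 4.2 → best response Left.
Agent 3 against (U, Left): payoffs 1, 0.9 → best response Alpha.
Agent 3 against (U, Center): payoffs 3.2, 5.6 → best response Beta.
Agent 3 against (U, Right): payoffs 1.7, 4.5 → best response Beta.
Agent 3 against (D, Left): payoffs 4.5, 5.5 → best response Beta.
Agent 3 against (D, Center): payoffs 0.7, 4.1 → best response Beta.
Agent 3 against (D, Right): payoffs 2.6, 5.6 → best response Beta.
Mutual best responses: (U, Left, Alpha); (U, Right, Beta); (D, Left, Beta).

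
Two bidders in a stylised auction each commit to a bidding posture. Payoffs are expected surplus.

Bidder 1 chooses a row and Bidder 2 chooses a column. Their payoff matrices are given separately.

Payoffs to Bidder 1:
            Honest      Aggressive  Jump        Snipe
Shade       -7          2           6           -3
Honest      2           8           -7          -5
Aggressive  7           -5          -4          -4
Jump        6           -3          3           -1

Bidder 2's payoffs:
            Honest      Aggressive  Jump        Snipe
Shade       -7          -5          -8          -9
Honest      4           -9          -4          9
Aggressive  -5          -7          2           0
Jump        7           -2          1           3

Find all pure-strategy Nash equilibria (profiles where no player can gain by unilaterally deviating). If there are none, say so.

Bidder 1 against Honest: payoffs -7, 2, 7, 6 → best response Aggressive.
Bidder 1 against Aggressive: payoffs 2, 8, -5, -3 → best response Honest.
Bidder 1 against Jump: payoffs 6, -7, -4, 3 → best response Shade.
Bidder 1 against Snipe: payoffs -3, -5, -4, -1 → best response Jump.
Bidder 2 against Shade: payoffs -7, -5, -8, -9 → best response Aggressive.
Bidder 2 against Honest: payoffs 4, -9, -4, 9 → best response Snipe.
Bidder 2 against Aggressive: payoffs -5, -7, 2, 0 → best response Jump.
Bidder 2 against Jump: payoffs 7, -2, 1, 3 → best response Honest.
No profile is a mutual best response for all players.

This game has no pure Nash equilibrium.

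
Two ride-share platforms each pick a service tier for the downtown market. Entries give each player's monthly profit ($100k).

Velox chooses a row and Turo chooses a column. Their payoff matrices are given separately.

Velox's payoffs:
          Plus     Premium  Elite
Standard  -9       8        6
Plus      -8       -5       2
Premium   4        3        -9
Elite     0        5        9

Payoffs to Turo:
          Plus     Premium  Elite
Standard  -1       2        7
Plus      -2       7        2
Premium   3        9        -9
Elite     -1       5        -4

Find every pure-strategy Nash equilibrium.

(Standard, Plus): Velox can switch to Plus (-9 → -8). Not NE.
(Standard, Premium): Turo can switch to Elite (2 → 7). Not NE.
(Standard, Elite): Velox can switch to Elite (6 → 9). Not NE.
(Plus, Plus): Velox can switch to Premium (-8 → 4). Not NE.
(Plus, Premium): Velox can switch to Standard (-5 → 8). Not NE.
(Plus, Elite): Velox can switch to Standard (2 → 6). Not NE.
(Premium, Plus): Turo can switch to Premium (3 → 9). Not NE.
(Premium, Premium): Velox can switch to Standard (3 → 8). Not NE.
(Premium, Elite): Velox can switch to Standard (-9 → 6). Not NE.
(Elite, Plus): Velox can switch to Premium (0 → 4). Not NE.
(Elite, Premium): Velox can switch to Standard (5 → 8). Not NE.
(Elite, Elite): Turo can switch to Plus (-4 → -1). Not NE.

This game has no pure Nash equilibrium.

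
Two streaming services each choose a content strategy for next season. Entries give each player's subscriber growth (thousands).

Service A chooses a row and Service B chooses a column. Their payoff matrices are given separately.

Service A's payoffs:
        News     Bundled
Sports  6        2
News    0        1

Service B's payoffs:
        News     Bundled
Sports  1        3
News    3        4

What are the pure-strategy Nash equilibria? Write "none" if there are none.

The unique pure-strategy Nash equilibrium is (Sports, Bundled).

(Sports, News): Service B can switch to Bundled (1 → 3). Not NE.
(Sports, Bundled): Service A gets 2, best alternative 1; Service B gets 3, best alternative 1. No profitable deviation — NE.
(News, News): Service A can switch to Sports (0 → 6). Not NE.
(News, Bundled): Service A can switch to Sports (1 → 2). Not NE.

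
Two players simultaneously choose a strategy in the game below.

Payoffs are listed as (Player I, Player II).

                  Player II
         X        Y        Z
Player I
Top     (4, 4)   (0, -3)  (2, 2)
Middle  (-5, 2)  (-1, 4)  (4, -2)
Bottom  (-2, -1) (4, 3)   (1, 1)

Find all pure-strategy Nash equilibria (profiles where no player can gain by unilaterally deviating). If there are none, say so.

The pure Nash equilibria are (Top, X), (Bottom, Y).

Check each profile: it is a Nash equilibrium iff no player can strictly gain by switching unilaterally.
(Top, X): Player I gets 4, best alternative -2; Player II gets 4, best alternative 2. No profitable deviation — NE.
(Top, Y): Player I can switch to Bottom (0 → 4). Not NE.
(Top, Z): Player I can switch to Middle (2 → 4). Not NE.
(Middle, X): Player I can switch to Top (-5 → 4). Not NE.
(Middle, Y): Player I can switch to Top (-1 → 0). Not NE.
(Middle, Z): Player II can switch to X (-2 → 2). Not NE.
(Bottom, X): Player I can switch to Top (-2 → 4). Not NE.
(Bottom, Y): Player I gets 4, best alternative 0; Player II gets 3, best alternative 1. No profitable deviation — NE.
(Bottom, Z): Player I can switch to Top (1 → 2). Not NE.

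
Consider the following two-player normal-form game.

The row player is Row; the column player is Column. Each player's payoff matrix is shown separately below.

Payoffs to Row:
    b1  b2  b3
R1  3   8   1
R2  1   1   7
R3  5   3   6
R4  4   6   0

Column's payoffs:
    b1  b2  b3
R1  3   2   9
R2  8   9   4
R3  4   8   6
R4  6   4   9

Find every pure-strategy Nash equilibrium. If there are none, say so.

There is no pure-strategy Nash equilibrium.

(R1, b1): Row can switch to R3 (3 → 5). Not NE.
(R1, b2): Column can switch to b1 (2 → 3). Not NE.
(R1, b3): Row can switch to R2 (1 → 7). Not NE.
(R2, b1): Row can switch to R1 (1 → 3). Not NE.
(R2, b2): Row can switch to R1 (1 → 8). Not NE.
(R2, b3): Column can switch to b1 (4 → 8). Not NE.
(The remaining 6 profiles each have a profitable deviation by the same check.)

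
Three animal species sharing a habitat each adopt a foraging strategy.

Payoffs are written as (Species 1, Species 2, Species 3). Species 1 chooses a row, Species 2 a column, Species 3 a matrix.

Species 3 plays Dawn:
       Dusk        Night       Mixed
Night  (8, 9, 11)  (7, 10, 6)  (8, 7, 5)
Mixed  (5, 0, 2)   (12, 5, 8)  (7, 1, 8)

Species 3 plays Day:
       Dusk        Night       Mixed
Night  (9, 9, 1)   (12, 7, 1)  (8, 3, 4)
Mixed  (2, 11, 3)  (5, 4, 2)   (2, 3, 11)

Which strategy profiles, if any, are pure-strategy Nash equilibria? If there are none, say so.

The unique pure-strategy Nash equilibrium is (Mixed, Night, Dawn).

Species 1 against (Dusk, Dawn): payoffs 8, 5 → best response Night.
Species 1 against (Dusk, Day): payoffs 9, 2 → best response Night.
Species 1 against (Night, Dawn): payoffs 7, 12 → best response Mixed.
Species 1 against (Night, Day): payoffs 12, 5 → best response Night.
Species 1 against (Mixed, Dawn): payoffs 8, 7 → best response Night.
Species 1 against (Mixed, Day): payoffs 8, 2 → best response Night.
Species 2 against (Night, Dawn): payoffs 9, 10, 7 → best response Night.
Species 2 against (Night, Day): payoffs 9, 7, 3 → best response Dusk.
Species 2 against (Mixed, Dawn): payoffs 0, 5, 1 → best response Night.
Species 2 against (Mixed, Day): payoffs 11, 4, 3 → best response Dusk.
Species 3 against (Night, Dusk): payoffs 11, 1 → best response Dawn.
Species 3 against (Night, Night): payoffs 6, 1 → best response Dawn.
Species 3 against (Night, Mixed): payoffs 5, 4 → best response Dawn.
Species 3 against (Mixed, Dusk): payoffs 2, 3 → best response Day.
Species 3 against (Mixed, Night): payoffs 8, 2 → best response Dawn.
Species 3 against (Mixed, Mixed): payoffs 8, 11 → best response Day.
Mutual best responses: (Mixed, Night, Dawn).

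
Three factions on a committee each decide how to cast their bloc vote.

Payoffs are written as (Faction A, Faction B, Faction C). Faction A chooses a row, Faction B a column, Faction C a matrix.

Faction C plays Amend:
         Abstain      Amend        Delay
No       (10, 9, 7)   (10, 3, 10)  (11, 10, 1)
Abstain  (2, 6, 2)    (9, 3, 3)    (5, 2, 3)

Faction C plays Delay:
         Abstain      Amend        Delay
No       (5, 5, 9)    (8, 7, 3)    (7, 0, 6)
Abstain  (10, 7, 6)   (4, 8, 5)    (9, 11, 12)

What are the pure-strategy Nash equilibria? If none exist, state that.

Check each profile: it is a Nash equilibrium iff no player can strictly gain by switching unilaterally.
(No, Abstain, Amend): Faction B can switch to Delay (9 → 10). Not NE.
(No, Abstain, Delay): Faction A can switch to Abstain (5 → 10). Not NE.
(No, Amend, Amend): Faction B can switch to Abstain (3 → 9). Not NE.
(No, Amend, Delay): Faction C can switch to Amend (3 → 10). Not NE.
(No, Delay, Amend): Faction C can switch to Delay (1 → 6). Not NE.
(No, Delay, Delay): Faction A can switch to Abstain (7 → 9). Not NE.
(Abstain, Abstain, Amend): Faction A can switch to No (2 → 10). Not NE.
(Abstain, Abstain, Delay): Faction B can switch to Amend (7 → 8). Not NE.
(Abstain, Amend, Amend): Faction A can switch to No (9 → 10). Not NE.
(Abstain, Amend, Delay): Faction A can switch to No (4 → 8). Not NE.
(Abstain, Delay, Delay): Faction A gets 9, best alternative 7; Faction B gets 11, best alternative 8; Faction C gets 12, best alternative 3. No profitable deviation — NE.
(The remaining 1 profile has a profitable deviation by the same check.)

The unique pure-strategy Nash equilibrium is (Abstain, Delay, Delay).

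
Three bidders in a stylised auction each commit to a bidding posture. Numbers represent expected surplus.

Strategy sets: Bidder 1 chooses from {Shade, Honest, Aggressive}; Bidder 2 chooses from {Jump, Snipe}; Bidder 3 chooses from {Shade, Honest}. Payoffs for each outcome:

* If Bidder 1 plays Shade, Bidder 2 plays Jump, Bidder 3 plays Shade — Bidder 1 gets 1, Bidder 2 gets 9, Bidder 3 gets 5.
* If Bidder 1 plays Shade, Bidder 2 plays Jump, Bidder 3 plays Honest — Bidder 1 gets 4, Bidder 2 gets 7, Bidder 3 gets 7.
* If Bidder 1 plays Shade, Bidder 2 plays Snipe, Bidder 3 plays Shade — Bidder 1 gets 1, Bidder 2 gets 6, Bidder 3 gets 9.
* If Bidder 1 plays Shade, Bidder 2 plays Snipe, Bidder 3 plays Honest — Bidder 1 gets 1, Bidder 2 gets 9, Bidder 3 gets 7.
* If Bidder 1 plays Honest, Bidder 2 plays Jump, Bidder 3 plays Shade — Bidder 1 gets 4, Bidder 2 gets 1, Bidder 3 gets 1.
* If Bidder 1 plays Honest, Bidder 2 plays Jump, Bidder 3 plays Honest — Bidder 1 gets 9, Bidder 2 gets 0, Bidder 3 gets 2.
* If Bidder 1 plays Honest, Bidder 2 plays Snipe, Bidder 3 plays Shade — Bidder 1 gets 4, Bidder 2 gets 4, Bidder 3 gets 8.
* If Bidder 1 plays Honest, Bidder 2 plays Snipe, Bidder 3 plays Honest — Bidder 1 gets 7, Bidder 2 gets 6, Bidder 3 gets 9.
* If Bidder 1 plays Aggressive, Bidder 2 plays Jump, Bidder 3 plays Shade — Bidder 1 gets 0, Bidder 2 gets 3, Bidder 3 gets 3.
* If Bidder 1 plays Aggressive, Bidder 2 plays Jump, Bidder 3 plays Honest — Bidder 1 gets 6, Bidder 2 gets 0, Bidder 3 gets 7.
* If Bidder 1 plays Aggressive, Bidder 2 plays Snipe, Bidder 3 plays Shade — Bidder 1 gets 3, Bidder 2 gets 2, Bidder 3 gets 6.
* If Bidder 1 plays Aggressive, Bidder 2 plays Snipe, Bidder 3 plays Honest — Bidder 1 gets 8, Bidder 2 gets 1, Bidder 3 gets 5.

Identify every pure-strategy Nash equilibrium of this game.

There is no pure-strategy Nash equilibrium.

Mark each player's best response to every combination of opponents' strategies; a profile where every player is best-responding is a pure Nash equilibrium.
Bidder 1 against (Jump, Shade): payoffs 1, 4, 0 → best response Honest.
Bidder 1 against (Jump, Honest): payoffs 4, 9, 6 → best response Honest.
Bidder 1 against (Snipe, Shade): payoffs 1, 4, 3 → best response Honest.
Bidder 1 against (Snipe, Honest): payoffs 1, 7, 8 → best response Aggressive.
Bidder 2 against (Shade, Shade): payoffs 9, 6 → best response Jump.
Bidder 2 against (Shade, Honest): payoffs 7, 9 → best response Snipe.
Bidder 2 against (Honest, Shade): payoffs 1, 4 → best response Snipe.
Bidder 2 against (Honest, Honest): payoffs 0, 6 → best response Snipe.
Bidder 2 against (Aggressive, Shade): payoffs 3, 2 → best response Jump.
Bidder 2 against (Aggressive, Honest): payoffs 0, 1 → best response Snipe.
Bidder 3 against (Shade, Jump): payoffs 5, 7 → best response Honest.
Bidder 3 against (Shade, Snipe): payoffs 9, 7 → best response Shade.
Bidder 3 against (Honest, Jump): payoffs 1, 2 → best response Honest.
Bidder 3 against (Honest, Snipe): payoffs 8, 9 → best response Honest.
Bidder 3 against (Aggressive, Jump): payoffs 3, 7 → best response Honest.
Bidder 3 against (Aggressive, Snipe): payoffs 6, 5 → best response Shade.
No profile is a mutual best response for all players.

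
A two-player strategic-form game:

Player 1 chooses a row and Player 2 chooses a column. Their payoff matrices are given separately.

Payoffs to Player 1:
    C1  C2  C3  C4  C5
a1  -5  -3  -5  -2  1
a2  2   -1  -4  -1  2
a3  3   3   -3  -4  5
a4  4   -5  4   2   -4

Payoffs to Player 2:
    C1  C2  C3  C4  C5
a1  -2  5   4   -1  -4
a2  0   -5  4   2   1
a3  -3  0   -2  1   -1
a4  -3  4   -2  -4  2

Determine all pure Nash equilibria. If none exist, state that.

There is no pure-strategy Nash equilibrium.

(a1, C1): Player 1 can switch to a2 (-5 → 2). Not NE.
(a1, C2): Player 1 can switch to a2 (-3 → -1). Not NE.
(a1, C3): Player 1 can switch to a2 (-5 → -4). Not NE.
(a1, C4): Player 1 can switch to a2 (-2 → -1). Not NE.
(a1, C5): Player 1 can switch to a2 (1 → 2). Not NE.
(a2, C1): Player 1 can switch to a3 (2 → 3). Not NE.
(a2, C2): Player 1 can switch to a3 (-1 → 3). Not NE.
(a2, C3): Player 1 can switch to a3 (-4 → -3). Not NE.
(a2, C4): Player 1 can switch to a4 (-1 → 2). Not NE.
(a2, C5): Player 1 can switch to a3 (2 → 5). Not NE.
(The remaining 10 profiles each have a profitable deviation by the same check.)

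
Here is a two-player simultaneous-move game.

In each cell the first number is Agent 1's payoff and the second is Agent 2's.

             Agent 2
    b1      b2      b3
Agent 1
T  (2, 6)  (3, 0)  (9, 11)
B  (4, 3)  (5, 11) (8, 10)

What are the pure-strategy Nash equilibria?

Check each profile: it is a Nash equilibrium iff no player can strictly gain by switching unilaterally.
(T, b1): Agent 1 can switch to B (2 → 4). Not NE.
(T, b2): Agent 1 can switch to B (3 → 5). Not NE.
(T, b3): Agent 1 gets 9, best alternative 8; Agent 2 gets 11, best alternative 6. No profitable deviation — NE.
(B, b1): Agent 2 can switch to b2 (3 → 11). Not NE.
(B, b2): Agent 1 gets 5, best alternative 3; Agent 2 gets 11, best alternative 10. No profitable deviation — NE.
(B, b3): Agent 1 can switch to T (8 → 9). Not NE.

The pure Nash equilibria are (T, b3); (B, b2).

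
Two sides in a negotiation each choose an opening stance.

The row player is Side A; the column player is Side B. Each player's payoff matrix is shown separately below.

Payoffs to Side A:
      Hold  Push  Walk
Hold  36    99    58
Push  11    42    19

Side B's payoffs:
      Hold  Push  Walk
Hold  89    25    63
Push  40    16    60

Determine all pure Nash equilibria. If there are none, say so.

Pure NE: (Hold, Hold)

(Hold, Hold): Side A gets 36, best alternative 11; Side B gets 89, best alternative 63. No profitable deviation — NE.
(Hold, Push): Side B can switch to Hold (25 → 89). Not NE.
(Hold, Walk): Side B can switch to Hold (63 → 89). Not NE.
(Push, Hold): Side A can switch to Hold (11 → 36). Not NE.
(Push, Push): Side A can switch to Hold (42 → 99). Not NE.
(Push, Walk): Side A can switch to Hold (19 → 58). Not NE.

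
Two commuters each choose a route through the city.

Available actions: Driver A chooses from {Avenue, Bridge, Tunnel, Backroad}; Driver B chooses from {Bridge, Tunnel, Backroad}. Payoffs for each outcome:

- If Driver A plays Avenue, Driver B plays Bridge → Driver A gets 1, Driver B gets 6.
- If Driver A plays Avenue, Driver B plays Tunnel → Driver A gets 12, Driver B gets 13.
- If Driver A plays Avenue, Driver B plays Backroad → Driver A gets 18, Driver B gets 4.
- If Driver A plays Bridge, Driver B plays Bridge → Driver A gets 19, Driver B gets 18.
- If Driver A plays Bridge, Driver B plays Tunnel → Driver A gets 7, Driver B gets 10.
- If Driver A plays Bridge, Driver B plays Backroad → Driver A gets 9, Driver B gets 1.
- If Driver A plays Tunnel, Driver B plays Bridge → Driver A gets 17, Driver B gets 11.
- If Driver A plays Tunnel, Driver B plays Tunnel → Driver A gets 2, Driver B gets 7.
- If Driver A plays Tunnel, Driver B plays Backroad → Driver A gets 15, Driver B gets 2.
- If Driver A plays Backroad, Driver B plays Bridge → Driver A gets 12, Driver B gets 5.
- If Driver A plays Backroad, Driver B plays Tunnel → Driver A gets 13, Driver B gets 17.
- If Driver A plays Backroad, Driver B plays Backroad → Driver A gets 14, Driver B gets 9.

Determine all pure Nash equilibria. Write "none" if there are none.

Check each profile: it is a Nash equilibrium iff no player can strictly gain by switching unilaterally.
(Avenue, Bridge): Driver A can switch to Bridge (1 → 19). Not NE.
(Avenue, Tunnel): Driver A can switch to Backroad (12 → 13). Not NE.
(Avenue, Backroad): Driver B can switch to Bridge (4 → 6). Not NE.
(Bridge, Bridge): Driver A gets 19, best alternative 17; Driver B gets 18, best alternative 10. No profitable deviation — NE.
(Bridge, Tunnel): Driver A can switch to Avenue (7 → 12). Not NE.
(Bridge, Backroad): Driver A can switch to Avenue (9 → 18). Not NE.
(Tunnel, Bridge): Driver A can switch to Bridge (17 → 19). Not NE.
(Tunnel, Tunnel): Driver A can switch to Avenue (2 → 12). Not NE.
(Tunnel, Backroad): Driver A can switch to Avenue (15 → 18). Not NE.
(Backroad, Bridge): Driver A can switch to Bridge (12 → 19). Not NE.
(Backroad, Tunnel): Driver A gets 13, best alternative 12; Driver B gets 17, best alternative 9. No profitable deviation — NE.
(Backroad, Backroad): Driver A can switch to Avenue (14 → 18). Not NE.

(Bridge, Bridge), (Backroad, Tunnel)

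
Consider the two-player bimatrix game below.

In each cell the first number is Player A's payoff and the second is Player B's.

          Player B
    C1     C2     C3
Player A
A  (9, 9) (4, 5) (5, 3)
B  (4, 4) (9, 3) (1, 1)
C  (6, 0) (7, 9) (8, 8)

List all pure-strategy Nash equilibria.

The unique pure-strategy Nash equilibrium is (A, C1).

Player A against C1: payoffs 9, 4, 6 → best response A.
Player A against C2: payoffs 4, 9, 7 → best response B.
Player A against C3: payoffs 5, 1, 8 → best response C.
Player B against A: payoffs 9, 5, 3 → best response C1.
Player B against B: payoffs 4, 3, 1 → best response C1.
Player B against C: payoffs 0, 9, 8 → best response C2.
Mutual best responses: (A, C1).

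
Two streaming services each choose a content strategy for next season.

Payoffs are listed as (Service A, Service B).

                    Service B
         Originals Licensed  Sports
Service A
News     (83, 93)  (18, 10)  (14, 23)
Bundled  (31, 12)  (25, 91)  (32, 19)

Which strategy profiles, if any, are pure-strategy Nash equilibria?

Pure-strategy Nash equilibria: (News, Originals), (Bundled, Licensed)

(News, Originals): Service A gets 83, best alternative 31; Service B gets 93, best alternative 23. No profitable deviation — NE.
(News, Licensed): Service A can switch to Bundled (18 → 25). Not NE.
(News, Sports): Service A can switch to Bundled (14 → 32). Not NE.
(Bundled, Originals): Service A can switch to News (31 → 83). Not NE.
(Bundled, Licensed): Service A gets 25, best alternative 18; Service B gets 91, best alternative 19. No profitable deviation — NE.
(Bundled, Sports): Service B can switch to Licensed (19 → 91). Not NE.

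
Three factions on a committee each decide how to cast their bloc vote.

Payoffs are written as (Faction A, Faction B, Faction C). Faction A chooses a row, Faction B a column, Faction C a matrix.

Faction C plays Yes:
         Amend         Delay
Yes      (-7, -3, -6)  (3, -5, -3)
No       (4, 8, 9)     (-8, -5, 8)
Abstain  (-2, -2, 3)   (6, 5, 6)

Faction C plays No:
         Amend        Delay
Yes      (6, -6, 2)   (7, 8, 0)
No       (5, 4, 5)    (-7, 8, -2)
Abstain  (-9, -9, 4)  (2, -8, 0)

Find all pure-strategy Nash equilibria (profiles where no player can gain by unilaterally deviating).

Mark each player's best response to every combination of opponents' strategies; a profile where every player is best-responding is a pure Nash equilibrium.
Faction A against (Amend, Yes): payoffs -7, 4, -2 → best response No.
Faction A against (Amend, No): payoffs 6, 5, -9 → best response Yes.
Faction A against (Delay, Yes): payoffs 3, -8, 6 → best response Abstain.
Faction A against (Delay, No): payoffs 7, -7, 2 → best response Yes.
Faction B against (Yes, Yes): payoffs -3, -5 → best response Amend.
Faction B against (Yes, No): payoffs -6, 8 → best response Delay.
Faction B against (No, Yes): payoffs 8, -5 → best response Amend.
Faction B against (No, No): payoffs 4, 8 → best response Delay.
Faction B against (Abstain, Yes): payoffs -2, 5 → best response Delay.
Faction B against (Abstain, No): payoffs -9, -8 → best response Delay.
Faction C against (Yes, Amend): payoffs -6, 2 → best response No.
Faction C against (Yes, Delay): payoffs -3, 0 → best response No.
Faction C against (No, Amend): payoffs 9, 5 → best response Yes.
Faction C against (No, Delay): payoffs 8, -2 → best response Yes.
Faction C against (Abstain, Amend): payoffs 3, 4 → best response No.
Faction C against (Abstain, Delay): payoffs 6, 0 → best response Yes.
Mutual best responses: (Yes, Delay, No); (No, Amend, Yes); (Abstain, Delay, Yes).

(Yes, Delay, No) and (No, Amend, Yes) and (Abstain, Delay, Yes)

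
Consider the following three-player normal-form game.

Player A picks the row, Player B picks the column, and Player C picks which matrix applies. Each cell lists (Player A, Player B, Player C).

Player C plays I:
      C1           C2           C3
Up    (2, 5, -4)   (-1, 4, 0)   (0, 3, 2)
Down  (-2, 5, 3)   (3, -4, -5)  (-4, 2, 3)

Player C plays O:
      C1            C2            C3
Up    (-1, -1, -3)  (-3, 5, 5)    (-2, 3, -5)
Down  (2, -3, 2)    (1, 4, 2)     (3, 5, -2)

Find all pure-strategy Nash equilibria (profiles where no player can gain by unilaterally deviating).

Player A against (C1, I): payoffs 2, -2 → best response Up.
Player A against (C1, O): payoffs -1, 2 → best response Down.
Player A against (C2, I): payoffs -1, 3 → best response Down.
Player A against (C2, O): payoffs -3, 1 → best response Down.
Player A against (C3, I): payoffs 0, -4 → best response Up.
Player A against (C3, O): payoffs -2, 3 → best response Down.
Player B against (Up, I): payoffs 5, 4, 3 → best response C1.
Player B against (Up, O): payoffs -1, 5, 3 → best response C2.
Player B against (Down, I): payoffs 5, -4, 2 → best response C1.
Player B against (Down, O): payoffs -3, 4, 5 → best response C3.
Player C against (Up, C1): payoffs -4, -3 → best response O.
Player C against (Up, C2): payoffs 0, 5 → best response O.
Player C against (Up, C3): payoffs 2, -5 → best response I.
Player C against (Down, C1): payoffs 3, 2 → best response I.
Player C against (Down, C2): payoffs -5, 2 → best response O.
Player C against (Down, C3): payoffs 3, -2 → best response I.
No profile is a mutual best response for all players.

none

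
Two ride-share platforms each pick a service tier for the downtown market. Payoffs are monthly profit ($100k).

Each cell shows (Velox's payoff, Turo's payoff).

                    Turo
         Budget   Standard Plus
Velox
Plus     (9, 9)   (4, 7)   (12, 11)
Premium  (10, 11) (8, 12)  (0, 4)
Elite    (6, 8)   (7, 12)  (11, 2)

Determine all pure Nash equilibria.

Pure-strategy Nash equilibria: (Plus, Plus); (Premium, Standard)

Velox against Budget: payoffs 9, 10, 6 → best response Premium.
Velox against Standard: payoffs 4, 8, 7 → best response Premium.
Velox against Plus: payoffs 12, 0, 11 → best response Plus.
Turo against Plus: payoffs 9, 7, 11 → best response Plus.
Turo against Premium: payoffs 11, 12, 4 → best response Standard.
Turo against Elite: payoffs 8, 12, 2 → best response Standard.
Mutual best responses: (Plus, Plus); (Premium, Standard).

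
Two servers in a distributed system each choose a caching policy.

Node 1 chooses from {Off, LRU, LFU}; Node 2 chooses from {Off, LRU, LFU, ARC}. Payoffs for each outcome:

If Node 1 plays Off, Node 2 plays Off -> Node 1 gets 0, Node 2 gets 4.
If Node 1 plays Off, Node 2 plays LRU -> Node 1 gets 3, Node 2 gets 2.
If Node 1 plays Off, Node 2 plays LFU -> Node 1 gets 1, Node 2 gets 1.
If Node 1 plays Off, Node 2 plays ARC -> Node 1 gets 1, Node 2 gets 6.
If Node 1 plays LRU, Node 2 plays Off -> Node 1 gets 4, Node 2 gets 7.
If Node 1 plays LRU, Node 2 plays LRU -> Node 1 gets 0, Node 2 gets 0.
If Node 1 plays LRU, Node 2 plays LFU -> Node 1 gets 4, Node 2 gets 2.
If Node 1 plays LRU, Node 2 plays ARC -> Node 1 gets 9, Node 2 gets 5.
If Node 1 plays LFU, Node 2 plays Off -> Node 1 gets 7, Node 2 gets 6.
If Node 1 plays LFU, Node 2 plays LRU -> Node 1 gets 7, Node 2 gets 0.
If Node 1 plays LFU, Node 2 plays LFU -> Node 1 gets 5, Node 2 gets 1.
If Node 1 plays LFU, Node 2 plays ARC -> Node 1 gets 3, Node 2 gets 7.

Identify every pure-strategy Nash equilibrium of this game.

Check each profile: it is a Nash equilibrium iff no player can strictly gain by switching unilaterally.
(Off, Off): Node 1 can switch to LRU (0 → 4). Not NE.
(Off, LRU): Node 1 can switch to LFU (3 → 7). Not NE.
(Off, LFU): Node 1 can switch to LRU (1 → 4). Not NE.
(Off, ARC): Node 1 can switch to LRU (1 → 9). Not NE.
(LRU, Off): Node 1 can switch to LFU (4 → 7). Not NE.
(LRU, LRU): Node 1 can switch to Off (0 → 3). Not NE.
(LRU, LFU): Node 1 can switch to LFU (4 → 5). Not NE.
(LRU, ARC): Node 2 can switch to Off (5 → 7). Not NE.
(LFU, Off): Node 2 can switch to ARC (6 → 7). Not NE.
(LFU, LRU): Node 2 can switch to Off (0 → 6). Not NE.
(The remaining 2 profiles each have a profitable deviation by the same check.)

This game has no pure Nash equilibrium.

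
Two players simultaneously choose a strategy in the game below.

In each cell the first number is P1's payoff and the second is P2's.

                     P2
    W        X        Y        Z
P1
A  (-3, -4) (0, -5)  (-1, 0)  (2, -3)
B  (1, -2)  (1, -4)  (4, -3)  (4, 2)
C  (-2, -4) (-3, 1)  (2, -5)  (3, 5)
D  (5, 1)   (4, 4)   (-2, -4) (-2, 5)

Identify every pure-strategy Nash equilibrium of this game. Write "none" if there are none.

(A, W): P1 can switch to B (-3 → 1). Not NE.
(A, X): P1 can switch to B (0 → 1). Not NE.
(A, Y): P1 can switch to B (-1 → 4). Not NE.
(A, Z): P1 can switch to B (2 → 4). Not NE.
(B, W): P1 can switch to D (1 → 5). Not NE.
(B, X): P1 can switch to D (1 → 4). Not NE.
(B, Z): P1 gets 4, best alternative 3; P2 gets 2, best alternative -2. No profitable deviation — NE.
(The remaining 9 profiles each have a profitable deviation by the same check.)

The unique pure-strategy Nash equilibrium is (B, Z).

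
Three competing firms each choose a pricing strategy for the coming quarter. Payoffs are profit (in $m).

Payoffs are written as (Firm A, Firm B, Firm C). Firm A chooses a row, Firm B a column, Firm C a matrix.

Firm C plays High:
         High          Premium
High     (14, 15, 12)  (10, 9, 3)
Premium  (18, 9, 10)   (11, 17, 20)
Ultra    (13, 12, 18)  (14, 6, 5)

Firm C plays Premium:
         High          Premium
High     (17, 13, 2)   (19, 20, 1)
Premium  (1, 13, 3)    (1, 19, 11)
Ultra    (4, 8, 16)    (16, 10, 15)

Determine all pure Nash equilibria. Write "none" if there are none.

Firm A against (High, High): payoffs 14, 18, 13 → best response Premium.
Firm A against (High, Premium): payoffs 17, 1, 4 → best response High.
Firm A against (Premium, High): payoffs 10, 11, 14 → best response Ultra.
Firm A against (Premium, Premium): payoffs 19, 1, 16 → best response High.
Firm B against (High, High): payoffs 15, 9 → best response High.
Firm B against (High, Premium): payoffs 13, 20 → best response Premium.
Firm B against (Premium, High): payoffs 9, 17 → best response Premium.
Firm B against (Premium, Premium): payoffs 13, 19 → best response Premium.
Firm B against (Ultra, High): payoffs 12, 6 → best response High.
Firm B against (Ultra, Premium): payoffs 8, 10 → best response Premium.
Firm C against (High, High): payoffs 12, 2 → best response High.
Firm C against (High, Premium): payoffs 3, 1 → best response High.
Firm C against (Premium, High): payoffs 10, 3 → best response High.
Firm C against (Premium, Premium): payoffs 20, 11 → best response High.
Firm C against (Ultra, High): payoffs 18, 16 → best response High.
Firm C against (Ultra, Premium): payoffs 5, 15 → best response Premium.
No profile is a mutual best response for all players.

none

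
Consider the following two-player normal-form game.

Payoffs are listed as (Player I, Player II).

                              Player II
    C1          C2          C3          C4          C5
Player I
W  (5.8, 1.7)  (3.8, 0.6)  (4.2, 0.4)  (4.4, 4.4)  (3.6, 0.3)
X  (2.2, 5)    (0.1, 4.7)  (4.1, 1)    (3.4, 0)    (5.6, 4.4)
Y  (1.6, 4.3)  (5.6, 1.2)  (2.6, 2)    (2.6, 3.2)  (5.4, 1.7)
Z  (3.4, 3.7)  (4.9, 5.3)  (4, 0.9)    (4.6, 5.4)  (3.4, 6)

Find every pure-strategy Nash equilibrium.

No pure-strategy Nash equilibrium.

(W, C1): Player II can switch to C4 (1.7 → 4.4). Not NE.
(W, C2): Player I can switch to Y (3.8 → 5.6). Not NE.
(W, C3): Player II can switch to C1 (0.4 → 1.7). Not NE.
(W, C4): Player I can switch to Z (4.4 → 4.6). Not NE.
(W, C5): Player I can switch to X (3.6 → 5.6). Not NE.
(X, C1): Player I can switch to W (2.2 → 5.8). Not NE.
(X, C2): Player I can switch to W (0.1 → 3.8). Not NE.
(X, C3): Player I can switch to W (4.1 → 4.2). Not NE.
(X, C4): Player I can switch to W (3.4 → 4.4). Not NE.
(X, C5): Player II can switch to C1 (4.4 → 5). Not NE.
(The remaining 10 profiles each have a profitable deviation by the same check.)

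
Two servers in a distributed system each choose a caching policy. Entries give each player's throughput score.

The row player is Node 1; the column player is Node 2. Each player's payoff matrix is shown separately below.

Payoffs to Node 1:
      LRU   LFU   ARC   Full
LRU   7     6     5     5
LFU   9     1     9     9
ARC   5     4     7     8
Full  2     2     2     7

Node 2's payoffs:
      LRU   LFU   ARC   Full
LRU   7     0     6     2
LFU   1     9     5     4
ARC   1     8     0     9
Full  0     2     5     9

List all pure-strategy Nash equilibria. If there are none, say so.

(LRU, LRU): Node 1 can switch to LFU (7 → 9). Not NE.
(LRU, LFU): Node 2 can switch to LRU (0 → 7). Not NE.
(LRU, ARC): Node 1 can switch to LFU (5 → 9). Not NE.
(LRU, Full): Node 1 can switch to LFU (5 → 9). Not NE.
(LFU, LRU): Node 2 can switch to LFU (1 → 9). Not NE.
(LFU, LFU): Node 1 can switch to LRU (1 → 6). Not NE.
(LFU, ARC): Node 2 can switch to LFU (5 → 9). Not NE.
(LFU, Full): Node 2 can switch to LFU (4 → 9). Not NE.
(ARC, LRU): Node 1 can switch to LRU (5 → 7). Not NE.
(ARC, LFU): Node 1 can switch to LRU (4 → 6). Not NE.
(ARC, ARC): Node 1 can switch to LFU (7 → 9). Not NE.
(ARC, Full): Node 1 can switch to LFU (8 → 9). Not NE.
(The remaining 4 profiles each have a profitable deviation by the same check.)

There is no pure-strategy Nash equilibrium.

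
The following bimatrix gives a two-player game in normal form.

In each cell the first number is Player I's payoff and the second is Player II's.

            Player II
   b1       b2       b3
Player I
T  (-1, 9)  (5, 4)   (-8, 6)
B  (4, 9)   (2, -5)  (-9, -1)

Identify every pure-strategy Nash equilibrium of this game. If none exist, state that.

Mark each player's best response to every combination of opponents' strategies; a profile where every player is best-responding is a pure Nash equilibrium.
Player I against b1: payoffs -1, 4 → best response B.
Player I against b2: payoffs 5, 2 → best response T.
Player I against b3: payoffs -8, -9 → best response T.
Player II against T: payoffs 9, 4, 6 → best response b1.
Player II against B: payoffs 9, -5, -1 → best response b1.
Mutual best responses: (B, b1).

Pure NE: (B, b1)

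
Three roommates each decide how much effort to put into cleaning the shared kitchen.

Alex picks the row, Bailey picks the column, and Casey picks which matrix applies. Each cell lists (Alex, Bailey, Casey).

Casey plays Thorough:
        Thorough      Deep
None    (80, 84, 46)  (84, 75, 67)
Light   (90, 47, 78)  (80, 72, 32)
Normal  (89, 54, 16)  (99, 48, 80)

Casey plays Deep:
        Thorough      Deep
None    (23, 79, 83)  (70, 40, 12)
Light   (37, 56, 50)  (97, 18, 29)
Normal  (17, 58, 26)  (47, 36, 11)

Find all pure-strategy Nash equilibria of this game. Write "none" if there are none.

For each strategy profile, look for a profitable unilateral deviation.
(None, Thorough, Thorough): Alex can switch to Light (80 → 90). Not NE.
(None, Thorough, Deep): Alex can switch to Light (23 → 37). Not NE.
(None, Deep, Thorough): Alex can switch to Normal (84 → 99). Not NE.
(None, Deep, Deep): Alex can switch to Light (70 → 97). Not NE.
(Light, Thorough, Thorough): Bailey can switch to Deep (47 → 72). Not NE.
(Light, Thorough, Deep): Casey can switch to Thorough (50 → 78). Not NE.
(Light, Deep, Thorough): Alex can switch to None (80 → 84). Not NE.
(Light, Deep, Deep): Bailey can switch to Thorough (18 → 56). Not NE.
(Normal, Thorough, Thorough): Alex can switch to Light (89 → 90). Not NE.
(Normal, Thorough, Deep): Alex can switch to None (17 → 23). Not NE.
(Normal, Deep, Thorough): Bailey can switch to Thorough (48 → 54). Not NE.
(Normal, Deep, Deep): Alex can switch to None (47 → 70). Not NE.

none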